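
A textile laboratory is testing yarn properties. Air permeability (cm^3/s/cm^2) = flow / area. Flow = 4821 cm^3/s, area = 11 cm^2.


Formula: Air Permeability = Airflow / Test Area
AP = 4821 cm^3/s / 11 cm^2
AP = 438.3 cm^3/s/cm^2

438.3 cm^3/s/cm^2


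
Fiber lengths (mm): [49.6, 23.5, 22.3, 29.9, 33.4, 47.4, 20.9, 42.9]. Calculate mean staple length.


Formula: Mean = sum of lengths / count
Sum = 49.6 + 23.5 + 22.3 + 29.9 + 33.4 + 47.4 + 20.9 + 42.9
Sum = 269.9 mm
Mean = 269.9 / 8 = 33.74 mm

33.74 mm


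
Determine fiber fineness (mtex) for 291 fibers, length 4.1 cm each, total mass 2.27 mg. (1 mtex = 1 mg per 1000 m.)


Formula: fineness (mtex) = mass (mg) / total length (km) = (mass_mg / total_length_m) * 1000
Step 1: Convert fiber length: 4.1 cm = 0.041 m
Step 2: Total fiber length = 291 * 0.041 = 11.931 m
Step 3: Linear density = 2.27 mg / 11.931 m = 0.1903 mg/m
Step 4: fineness = 0.1903 * 1000 = 190.3 mtex

190.3 mtex


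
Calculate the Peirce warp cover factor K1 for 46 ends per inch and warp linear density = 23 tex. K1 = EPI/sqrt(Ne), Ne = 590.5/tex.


Formula: K1 = EPI / sqrt(Ne), with Ne = 590.5 / tex_warp
Step 1: Ne = 590.5 / 23 = 25.674
Step 2: sqrt(Ne) = sqrt(25.674) = 5.067
Step 3: K1 = 46 / 5.067 = 9.1

9.1


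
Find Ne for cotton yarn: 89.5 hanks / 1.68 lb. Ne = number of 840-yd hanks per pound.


Formula: Ne = hanks / mass_lb
Substituting: Ne = 89.5 / 1.68
Ne = 53.3

53.3 Ne


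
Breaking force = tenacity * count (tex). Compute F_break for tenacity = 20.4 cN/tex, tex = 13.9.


Formula: Breaking force = Tenacity * Linear density
F = 20.4 cN/tex * 13.9 tex
F = 283.56 cN

283.56 cN


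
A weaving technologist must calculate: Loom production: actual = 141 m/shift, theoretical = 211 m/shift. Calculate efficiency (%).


Formula: Efficiency% = (Actual output / Theoretical output) * 100
Efficiency% = (141 / 211) * 100
Efficiency% = 0.668246 * 100 = 66.8246% ≈ 66.8%

66.8%


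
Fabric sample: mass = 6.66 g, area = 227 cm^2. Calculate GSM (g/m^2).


Formula: GSM = mass_g / area_m2
Step 1: Convert area: 227 cm^2 = 227 / 10000 = 0.0227 m^2
Step 2: GSM = 6.66 g / 0.0227 m^2 = 293.4 g/m^2

293.4 g/m^2


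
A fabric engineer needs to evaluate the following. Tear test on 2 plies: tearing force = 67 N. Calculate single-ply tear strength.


Formula: Per-ply strength = Total force / Number of plies
Per-ply = 67 N / 2
Per-ply = 33.5 N

33.5 N


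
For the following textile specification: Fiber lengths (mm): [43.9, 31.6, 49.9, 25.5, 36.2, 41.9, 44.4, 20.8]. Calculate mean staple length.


Formula: Mean = sum of lengths / count
Sum = 43.9 + 31.6 + 49.9 + 25.5 + 36.2 + 41.9 + 44.4 + 20.8
Sum = 294.2 mm
Mean = 294.2 / 8 = 36.78 mm

36.78 mm


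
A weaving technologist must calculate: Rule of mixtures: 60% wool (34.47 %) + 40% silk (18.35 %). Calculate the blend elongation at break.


Formula: Blend property = (fraction_A * property_A) + (fraction_B * property_B)
Step 1: Contribution A = 60/100 * 34.47 % = 20.682 %
Step 2: Contribution B = 40/100 * 18.35 % = 7.34 %
Step 3: Blend elongation at break = 20.682 + 7.34 = 28.022 %

28.022 %


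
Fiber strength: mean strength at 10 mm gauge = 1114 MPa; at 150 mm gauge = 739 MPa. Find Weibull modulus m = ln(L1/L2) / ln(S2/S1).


Formula: m = ln(L1/L2) / ln(S2/S1)
Step 1: ln(L1/L2) = ln(10/150) = -2.70805
Step 2: S2/S1 = 739/1114 = 0.66338
Step 3: ln(S2/S1) = ln(0.66338) = -0.41041
Step 4: m = -2.70805 / -0.41041 = 6.60

6.60 (Weibull m)


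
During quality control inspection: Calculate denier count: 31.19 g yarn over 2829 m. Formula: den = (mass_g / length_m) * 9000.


Formula: den = (mass_g / length_m) * 9000
Substituting: den = (31.19 / 2829) * 9000
Intermediate: 31.19 / 2829 = 0.0110251 g/m
den = 0.0110251 * 9000 = 99.2 denier

99.2 denier


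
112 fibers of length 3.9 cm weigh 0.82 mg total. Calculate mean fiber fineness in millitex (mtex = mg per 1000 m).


Formula: fineness (mtex) = mass (mg) / total length (km) = (mass_mg / total_length_m) * 1000
Step 1: Convert fiber length: 3.9 cm = 0.039 m
Step 2: Total fiber length = 112 * 0.039 = 4.368 m
Step 3: Linear density = 0.82 mg / 4.368 m = 0.1877 mg/m
Step 4: fineness = 0.1877 * 1000 = 187.7 mtex

187.7 mtex


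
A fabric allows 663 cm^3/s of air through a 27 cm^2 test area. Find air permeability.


Formula: Air Permeability = Airflow / Test Area
AP = 663 cm^3/s / 27 cm^2
AP = 24.6 cm^3/s/cm^2

24.6 cm^3/s/cm^2


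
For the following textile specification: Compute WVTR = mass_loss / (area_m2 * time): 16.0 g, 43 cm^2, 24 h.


Formula: WVTR = mass_loss / (area * time)
Step 1: Convert area: 43 cm^2 = 0.0043 m^2
Step 2: WVTR = 16.0 g / (0.0043 m^2 * 24 h)
Step 3: WVTR = 16.0 / 0.1032 = 155.0 g/m^2/h

155.0 g/m^2/h


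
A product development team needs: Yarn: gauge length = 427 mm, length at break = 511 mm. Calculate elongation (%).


Formula: Elongation (%) = ((L_break - L0) / L0) * 100
Step 1: Extension = 511 - 427 = 84 mm
Step 2: Elongation = (84 / 427) * 100
Step 3: Elongation = 0.196721 * 100 = 19.6721% ≈ 19.7%

19.7%


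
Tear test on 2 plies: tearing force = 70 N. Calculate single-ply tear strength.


Formula: Per-ply strength = Total force / Number of plies
Per-ply = 70 N / 2
Per-ply = 35 N

35 N


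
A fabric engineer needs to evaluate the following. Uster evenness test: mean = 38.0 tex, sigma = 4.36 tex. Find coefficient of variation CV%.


Formula: CV% = (standard deviation / mean) * 100
Step 1: Ratio = 4.36 / 38.0 = 0.114737
Step 2: CV% = 0.114737 * 100 = 11.4737% ≈ 11.5%

11.5%


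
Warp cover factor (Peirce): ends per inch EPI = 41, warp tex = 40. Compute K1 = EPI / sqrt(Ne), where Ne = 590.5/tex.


Formula: K1 = EPI / sqrt(Ne), with Ne = 590.5 / tex_warp
Step 1: Ne = 590.5 / 40 = 14.763
Step 2: sqrt(Ne) = sqrt(14.763) = 3.8423
Step 3: K1 = 41 / 3.8423 = 10.7

10.7


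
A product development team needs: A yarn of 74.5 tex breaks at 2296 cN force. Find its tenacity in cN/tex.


Formula: Tenacity = Breaking force / Linear density
Tenacity = 2296 cN / 74.5 tex
Tenacity = 30.82 cN/tex

30.82 cN/tex


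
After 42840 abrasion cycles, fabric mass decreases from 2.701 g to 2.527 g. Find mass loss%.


Formula: Mass loss% = ((m_before - m_after) / m_before) * 100
Step 1: Mass loss = 2.701 - 2.527 = 0.174 g
Step 2: Ratio = 0.174 / 2.701 = 0.0644206
Step 3: Mass loss% = 0.0644206 * 100 = 6.44206% ≈ 6.44%

6.44%


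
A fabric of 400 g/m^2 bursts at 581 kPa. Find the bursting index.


Formula: Bursting Index = Bursting Strength / Fabric GSM
BI = 581 kPa / 400 g/m^2
BI = 1.453 kPa/(g/m^2)

1.453 kPa/(g/m^2)


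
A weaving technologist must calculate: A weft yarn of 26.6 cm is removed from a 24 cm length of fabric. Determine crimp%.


Formula: Crimp% = ((L_yarn - L_fabric) / L_fabric) * 100
Step 1: Extension = 26.6 - 24 = 2.6 cm
Step 2: Crimp% = (2.6 / 24) * 100
Step 3: Crimp% = 0.108333 * 100 = 10.8333% ≈ 10.8%

10.8%


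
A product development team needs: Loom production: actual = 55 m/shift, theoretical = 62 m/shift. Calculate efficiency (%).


Formula: Efficiency% = (Actual output / Theoretical output) * 100
Efficiency% = (55 / 62) * 100
Efficiency% = 0.887097 * 100 = 88.7097% ≈ 88.7%

88.7%


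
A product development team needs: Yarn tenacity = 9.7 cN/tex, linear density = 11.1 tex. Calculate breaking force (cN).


Formula: Breaking force = Tenacity * Linear density
F = 9.7 cN/tex * 11.1 tex
F = 107.67 cN

107.67 cN


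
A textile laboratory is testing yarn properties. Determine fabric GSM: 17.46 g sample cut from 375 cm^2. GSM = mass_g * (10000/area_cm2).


Formula: GSM = mass_g / area_m2
Step 1: Convert area: 375 cm^2 = 375 / 10000 = 0.0375 m^2
Step 2: GSM = 17.46 g / 0.0375 m^2 = 465.6 g/m^2

465.6 g/m^2


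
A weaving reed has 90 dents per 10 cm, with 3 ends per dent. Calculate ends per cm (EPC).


Formula: EPC = (dents per 10 cm * ends per dent) / 10
Step 1: Total ends per 10 cm = 90 * 3 = 270
Step 2: EPC = 270 / 10 = 27.0 ends/cm

27.0 ends/cm


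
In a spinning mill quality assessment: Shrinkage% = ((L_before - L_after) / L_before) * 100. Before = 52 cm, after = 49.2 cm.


Formula: Shrinkage% = ((L_before - L_after) / L_before) * 100
Step 1: Shrinkage = 52 - 49.2 = 2.8 cm
Step 2: Shrinkage% = (2.8 / 52) * 100
Step 3: Shrinkage% = 0.053846 * 100 = 5.3846% ≈ 5.4%

5.4%


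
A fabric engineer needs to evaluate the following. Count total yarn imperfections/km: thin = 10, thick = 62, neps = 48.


Formula: Total = thin places + thick places + neps
Total = 10 + 62 + 48
Total = 120 imperfections/km

120 imperfections/km


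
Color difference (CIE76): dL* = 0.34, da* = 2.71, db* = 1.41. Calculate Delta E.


Formula: Delta E = sqrt(dL*^2 + da*^2 + db*^2)
Step 1: dL*^2 = 0.34^2 = 0.1156
Step 2: da*^2 = 2.71^2 = 7.3441
Step 3: db*^2 = 1.41^2 = 1.9881
Step 4: Sum = 0.1156 + 7.3441 + 1.9881 = 9.4478
Step 5: Delta E = sqrt(9.4478) = 3.07

3.07 Delta E


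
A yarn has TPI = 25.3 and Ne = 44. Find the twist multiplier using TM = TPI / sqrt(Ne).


Formula: TM = TPI / sqrt(Ne)
Step 1: sqrt(Ne) = sqrt(44) = 6.6332
Step 2: TM = 25.3 / 6.6332 = 3.81

3.81 TM


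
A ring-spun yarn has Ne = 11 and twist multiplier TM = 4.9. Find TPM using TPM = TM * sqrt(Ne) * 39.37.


Formula: TPM = TM * sqrt(Ne) * 39.37
Step 1: sqrt(Ne) = sqrt(11) = 3.3166
Step 2: TM * sqrt(Ne) = 4.9 * 3.3166 = 16.2513
Step 3: TPM = 16.2513 * 39.37 = 640 twists/m

640 twists/m


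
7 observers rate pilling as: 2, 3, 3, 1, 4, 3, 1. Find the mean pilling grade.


Formula: Mean = sum / count
Sum = 2 + 3 + 3 + 1 + 4 + 3 + 1 = 17
Mean = 17 / 7 = 2.4

2.4


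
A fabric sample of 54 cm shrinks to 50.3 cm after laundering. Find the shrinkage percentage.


Formula: Shrinkage% = ((L_before - L_after) / L_before) * 100
Step 1: Shrinkage = 54 - 50.3 = 3.7 cm
Step 2: Shrinkage% = (3.7 / 54) * 100
Step 3: Shrinkage% = 0.068519 * 100 = 6.8519% ≈ 6.9%

6.9%


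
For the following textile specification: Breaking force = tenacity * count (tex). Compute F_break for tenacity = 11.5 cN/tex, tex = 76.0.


Formula: Breaking force = Tenacity * Linear density
F = 11.5 cN/tex * 76.0 tex
F = 874.00 cN

874.00 cN


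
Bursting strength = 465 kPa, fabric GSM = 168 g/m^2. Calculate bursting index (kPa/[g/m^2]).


Formula: Bursting Index = Bursting Strength / Fabric GSM
BI = 465 kPa / 168 g/m^2
BI = 2.768 kPa/(g/m^2)

2.768 kPa/(g/m^2)


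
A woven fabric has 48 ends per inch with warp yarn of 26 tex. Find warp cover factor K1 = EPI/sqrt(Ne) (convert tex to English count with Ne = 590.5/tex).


Formula: K1 = EPI / sqrt(Ne), with Ne = 590.5 / tex_warp
Step 1: Ne = 590.5 / 26 = 22.712
Step 2: sqrt(Ne) = sqrt(22.712) = 4.7657
Step 3: K1 = 48 / 4.7657 = 10.1

10.1


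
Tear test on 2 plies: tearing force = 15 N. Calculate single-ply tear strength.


Formula: Per-ply strength = Total force / Number of plies
Per-ply = 15 N / 2
Per-ply = 7.5 N

7.5 N


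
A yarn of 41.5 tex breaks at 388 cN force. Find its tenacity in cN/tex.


Formula: Tenacity = Breaking force / Linear density
Tenacity = 388 cN / 41.5 tex
Tenacity = 9.35 cN/tex

9.35 cN/tex


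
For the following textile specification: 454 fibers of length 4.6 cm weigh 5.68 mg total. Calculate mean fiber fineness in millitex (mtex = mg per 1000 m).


Formula: fineness (mtex) = mass (mg) / total length (km) = (mass_mg / total_length_m) * 1000
Step 1: Convert fiber length: 4.6 cm = 0.046 m
Step 2: Total fiber length = 454 * 0.046 = 20.884 m
Step 3: Linear density = 5.68 mg / 20.884 m = 0.2720 mg/m
Step 4: fineness = 0.2720 * 1000 = 272.0 mtex

272.0 mtex


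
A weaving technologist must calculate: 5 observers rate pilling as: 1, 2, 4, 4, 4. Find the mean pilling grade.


Formula: Mean = sum / count
Sum = 1 + 2 + 4 + 4 + 4 = 15
Mean = 15 / 5 = 3.0

3.0


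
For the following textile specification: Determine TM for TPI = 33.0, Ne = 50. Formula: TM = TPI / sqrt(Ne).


Formula: TM = TPI / sqrt(Ne)
Step 1: sqrt(Ne) = sqrt(50) = 7.0711
Step 2: TM = 33.0 / 7.0711 = 4.67

4.67 TM


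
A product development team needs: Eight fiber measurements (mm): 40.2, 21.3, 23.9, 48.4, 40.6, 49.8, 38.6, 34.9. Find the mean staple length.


Formula: Mean = sum of lengths / count
Sum = 40.2 + 21.3 + 23.9 + 48.4 + 40.6 + 49.8 + 38.6 + 34.9
Sum = 297.7 mm
Mean = 297.7 / 8 = 37.21 mm

37.21 mm


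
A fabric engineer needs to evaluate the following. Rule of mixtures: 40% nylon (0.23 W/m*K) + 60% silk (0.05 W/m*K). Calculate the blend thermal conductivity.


Formula: Blend property = (fraction_A * property_A) + (fraction_B * property_B)
Step 1: Contribution A = 40/100 * 0.23 W/m*K = 0.092 W/m*K
Step 2: Contribution B = 60/100 * 0.05 W/m*K = 0.03 W/m*K
Step 3: Blend thermal conductivity = 0.092 + 0.03 = 0.122 W/m*K

0.122 W/m*K


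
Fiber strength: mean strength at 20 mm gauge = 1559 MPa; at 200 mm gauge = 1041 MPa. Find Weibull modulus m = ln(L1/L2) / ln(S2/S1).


Formula: m = ln(L1/L2) / ln(S2/S1)
Step 1: ln(L1/L2) = ln(20/200) = -2.30259
Step 2: S2/S1 = 1041/1559 = 0.66774
Step 3: ln(S2/S1) = ln(0.66774) = -0.40386
Step 4: m = -2.30259 / -0.40386 = 5.70

5.70 (Weibull m)


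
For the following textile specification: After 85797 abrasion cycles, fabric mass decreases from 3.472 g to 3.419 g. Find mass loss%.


Formula: Mass loss% = ((m_before - m_after) / m_before) * 100
Step 1: Mass loss = 3.472 - 3.419 = 0.053 g
Step 2: Ratio = 0.053 / 3.472 = 0.015265
Step 3: Mass loss% = 0.015265 * 100 = 1.5265% ≈ 1.53%

1.53%


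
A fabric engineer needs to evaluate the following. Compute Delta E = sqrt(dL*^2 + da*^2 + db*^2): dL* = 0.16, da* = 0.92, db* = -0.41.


Formula: Delta E = sqrt(dL*^2 + da*^2 + db*^2)
Step 1: dL*^2 = 0.16^2 = 0.0256
Step 2: da*^2 = 0.92^2 = 0.8464
Step 3: db*^2 = (-0.41)^2 = 0.1681
Step 4: Sum = 0.0256 + 0.8464 + 0.1681 = 1.0401
Step 5: Delta E = sqrt(1.0401) = 1.02

1.02 Delta E


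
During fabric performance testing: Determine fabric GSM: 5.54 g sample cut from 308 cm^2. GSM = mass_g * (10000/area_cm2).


Formula: GSM = mass_g / area_m2
Step 1: Convert area: 308 cm^2 = 308 / 10000 = 0.0308 m^2
Step 2: GSM = 5.54 g / 0.0308 m^2 = 179.9 g/m^2

179.9 g/m^2


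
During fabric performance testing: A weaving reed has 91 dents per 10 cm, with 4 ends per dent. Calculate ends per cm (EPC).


Formula: EPC = (dents per 10 cm * ends per dent) / 10
Step 1: Total ends per 10 cm = 91 * 4 = 364
Step 2: EPC = 364 / 10 = 36.4 ends/cm

36.4 ends/cm


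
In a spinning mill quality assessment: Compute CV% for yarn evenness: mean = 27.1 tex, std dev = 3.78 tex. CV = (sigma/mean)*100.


Formula: CV% = (standard deviation / mean) * 100
Step 1: Ratio = 3.78 / 27.1 = 0.139483
Step 2: CV% = 0.139483 * 100 = 13.9483% ≈ 13.9%

13.9%


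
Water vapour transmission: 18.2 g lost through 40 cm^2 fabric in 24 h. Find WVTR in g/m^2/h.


Formula: WVTR = mass_loss / (area * time)
Step 1: Convert area: 40 cm^2 = 0.004 m^2
Step 2: WVTR = 18.2 g / (0.004 m^2 * 24 h)
Step 3: WVTR = 18.2 / 0.096 = 189.6 g/m^2/h

189.6 g/m^2/h


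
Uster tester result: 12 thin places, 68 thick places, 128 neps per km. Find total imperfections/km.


Formula: Total = thin places + thick places + neps
Total = 12 + 68 + 128
Total = 208 imperfections/km

208 imperfections/km


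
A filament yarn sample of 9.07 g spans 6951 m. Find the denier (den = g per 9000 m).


Formula: den = (mass_g / length_m) * 9000
Substituting: den = (9.07 / 6951) * 9000
Intermediate: 9.07 / 6951 = 0.00130485 g/m
den = 0.00130485 * 9000 = 11.7 denier

11.7 denier


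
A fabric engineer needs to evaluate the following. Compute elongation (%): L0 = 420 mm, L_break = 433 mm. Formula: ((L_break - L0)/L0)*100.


Formula: Elongation (%) = ((L_break - L0) / L0) * 100
Step 1: Extension = 433 - 420 = 13 mm
Step 2: Elongation = (13 / 420) * 100
Step 3: Elongation = 0.030952 * 100 = 3.0952% ≈ 3.1%

3.1%


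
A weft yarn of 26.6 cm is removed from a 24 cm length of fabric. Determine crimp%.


Formula: Crimp% = ((L_yarn - L_fabric) / L_fabric) * 100
Step 1: Extension = 26.6 - 24 = 2.6 cm
Step 2: Crimp% = (2.6 / 24) * 100
Step 3: Crimp% = 0.108333 * 100 = 10.8333% ≈ 10.8%

10.8%


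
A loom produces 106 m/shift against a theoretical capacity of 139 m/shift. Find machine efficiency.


Formula: Efficiency% = (Actual output / Theoretical output) * 100
Efficiency% = (106 / 139) * 100
Efficiency% = 0.76259 * 100 = 76.259% ≈ 76.3%

76.3%


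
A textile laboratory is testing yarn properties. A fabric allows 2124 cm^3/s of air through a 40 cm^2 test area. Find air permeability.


Formula: Air Permeability = Airflow / Test Area
AP = 2124 cm^3/s / 40 cm^2
AP = 53.1 cm^3/s/cm^2

53.1 cm^3/s/cm^2


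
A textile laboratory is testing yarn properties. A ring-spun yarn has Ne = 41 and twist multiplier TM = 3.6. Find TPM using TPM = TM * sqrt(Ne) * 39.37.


Formula: TPM = TM * sqrt(Ne) * 39.37
Step 1: sqrt(Ne) = sqrt(41) = 6.4031
Step 2: TM * sqrt(Ne) = 3.6 * 6.4031 = 23.0512
Step 3: TPM = 23.0512 * 39.37 = 908 twists/m

908 twists/m


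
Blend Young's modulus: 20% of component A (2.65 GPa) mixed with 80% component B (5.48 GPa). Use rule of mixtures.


Formula: Blend property = (fraction_A * property_A) + (fraction_B * property_B)
Step 1: Contribution A = 20/100 * 2.65 GPa = 0.53 GPa
Step 2: Contribution B = 80/100 * 5.48 GPa = 4.384 GPa
Step 3: Blend Young's modulus = 0.53 + 4.384 = 4.914 GPa

4.914 GPa


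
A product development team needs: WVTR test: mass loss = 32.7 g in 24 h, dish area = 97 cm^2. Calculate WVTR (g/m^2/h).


Formula: WVTR = mass_loss / (area * time)
Step 1: Convert area: 97 cm^2 = 0.0097 m^2
Step 2: WVTR = 32.7 g / (0.0097 m^2 * 24 h)
Step 3: WVTR = 32.7 / 0.2328 = 140.5 g/m^2/h

140.5 g/m^2/h


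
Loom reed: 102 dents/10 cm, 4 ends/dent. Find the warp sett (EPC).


Formula: EPC = (dents per 10 cm * ends per dent) / 10
Step 1: Total ends per 10 cm = 102 * 4 = 408
Step 2: EPC = 408 / 10 = 40.8 ends/cm

40.8 ends/cm


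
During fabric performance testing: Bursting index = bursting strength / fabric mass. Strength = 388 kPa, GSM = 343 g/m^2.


Formula: Bursting Index = Bursting Strength / Fabric GSM
BI = 388 kPa / 343 g/m^2
BI = 1.131 kPa/(g/m^2)

1.131 kPa/(g/m^2)


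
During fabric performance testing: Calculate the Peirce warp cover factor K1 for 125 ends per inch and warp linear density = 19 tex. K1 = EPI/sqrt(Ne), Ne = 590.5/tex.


Formula: K1 = EPI / sqrt(Ne), with Ne = 590.5 / tex_warp
Step 1: Ne = 590.5 / 19 = 31.079
Step 2: sqrt(Ne) = sqrt(31.079) = 5.5749
Step 3: K1 = 125 / 5.5749 = 22.4

22.4


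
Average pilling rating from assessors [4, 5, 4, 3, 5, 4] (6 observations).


Formula: Mean = sum / count
Sum = 4 + 5 + 4 + 3 + 5 + 4 = 25
Mean = 25 / 6 = 4.2

4.2


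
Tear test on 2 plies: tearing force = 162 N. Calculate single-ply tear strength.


Formula: Per-ply strength = Total force / Number of plies
Per-ply = 162 N / 2
Per-ply = 81 N

81 N


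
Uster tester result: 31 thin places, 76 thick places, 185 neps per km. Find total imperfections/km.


Formula: Total = thin places + thick places + neps
Total = 31 + 76 + 185
Total = 292 imperfections/km

292 imperfections/km


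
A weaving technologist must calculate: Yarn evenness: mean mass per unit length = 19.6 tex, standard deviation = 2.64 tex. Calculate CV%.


Formula: CV% = (standard deviation / mean) * 100
Step 1: Ratio = 2.64 / 19.6 = 0.134694
Step 2: CV% = 0.134694 * 100 = 13.4694% ≈ 13.5%

13.5%


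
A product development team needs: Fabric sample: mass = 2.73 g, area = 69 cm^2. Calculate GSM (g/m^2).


Formula: GSM = mass_g / area_m2
Step 1: Convert area: 69 cm^2 = 69 / 10000 = 0.0069 m^2
Step 2: GSM = 2.73 g / 0.0069 m^2 = 395.7 g/m^2

395.7 g/m^2


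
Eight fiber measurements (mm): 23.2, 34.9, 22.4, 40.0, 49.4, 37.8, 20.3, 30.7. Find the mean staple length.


Formula: Mean = sum of lengths / count
Sum = 23.2 + 34.9 + 22.4 + 40.0 + 49.4 + 37.8 + 20.3 + 30.7
Sum = 258.7 mm
Mean = 258.7 / 8 = 32.34 mm

32.34 mm


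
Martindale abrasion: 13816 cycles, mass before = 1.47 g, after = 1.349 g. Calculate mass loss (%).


Formula: Mass loss% = ((m_before - m_after) / m_before) * 100
Step 1: Mass loss = 1.47 - 1.349 = 0.121 g
Step 2: Ratio = 0.121 / 1.47 = 0.0823129
Step 3: Mass loss% = 0.0823129 * 100 = 8.23129% ≈ 8.23%

8.23%


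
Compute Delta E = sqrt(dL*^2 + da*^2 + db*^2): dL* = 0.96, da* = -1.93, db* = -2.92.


Formula: Delta E = sqrt(dL*^2 + da*^2 + db*^2)
Step 1: dL*^2 = 0.96^2 = 0.9216
Step 2: da*^2 = (-1.93)^2 = 3.7249
Step 3: db*^2 = (-2.92)^2 = 8.5264
Step 4: Sum = 0.9216 + 3.7249 + 8.5264 = 13.1729
Step 5: Delta E = sqrt(13.1729) = 3.63

3.63 Delta E


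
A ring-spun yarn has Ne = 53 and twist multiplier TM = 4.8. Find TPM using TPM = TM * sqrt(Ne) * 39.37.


Formula: TPM = TM * sqrt(Ne) * 39.37
Step 1: sqrt(Ne) = sqrt(53) = 7.2801
Step 2: TM * sqrt(Ne) = 4.8 * 7.2801 = 34.9445
Step 3: TPM = 34.9445 * 39.37 = 1376 twists/m

1376 twists/m


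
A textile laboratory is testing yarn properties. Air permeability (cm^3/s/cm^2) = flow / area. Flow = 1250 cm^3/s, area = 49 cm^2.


Formula: Air Permeability = Airflow / Test Area
AP = 1250 cm^3/s / 49 cm^2
AP = 25.5 cm^3/s/cm^2

25.5 cm^3/s/cm^2


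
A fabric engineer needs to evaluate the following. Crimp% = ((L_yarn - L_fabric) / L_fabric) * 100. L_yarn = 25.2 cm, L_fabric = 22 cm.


Formula: Crimp% = ((L_yarn - L_fabric) / L_fabric) * 100
Step 1: Extension = 25.2 - 22 = 3.2 cm
Step 2: Crimp% = (3.2 / 22) * 100
Step 3: Crimp% = 0.145455 * 100 = 14.5455% ≈ 14.5%

14.5%


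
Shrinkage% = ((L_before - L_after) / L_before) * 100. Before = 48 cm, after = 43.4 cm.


Formula: Shrinkage% = ((L_before - L_after) / L_before) * 100
Step 1: Shrinkage = 48 - 43.4 = 4.6 cm
Step 2: Shrinkage% = (4.6 / 48) * 100
Step 3: Shrinkage% = 0.095833 * 100 = 9.5833% ≈ 9.6%

9.6%


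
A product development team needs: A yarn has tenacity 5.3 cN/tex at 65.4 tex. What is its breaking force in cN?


Formula: Breaking force = Tenacity * Linear density
F = 5.3 cN/tex * 65.4 tex
F = 346.62 cN

346.62 cN


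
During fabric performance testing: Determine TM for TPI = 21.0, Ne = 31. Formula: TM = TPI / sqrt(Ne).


Formula: TM = TPI / sqrt(Ne)
Step 1: sqrt(Ne) = sqrt(31) = 5.5678
Step 2: TM = 21.0 / 5.5678 = 3.77

3.77 TM


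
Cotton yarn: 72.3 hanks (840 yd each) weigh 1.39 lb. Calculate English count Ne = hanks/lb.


Formula: Ne = hanks / mass_lb
Substituting: Ne = 72.3 / 1.39
Ne = 52.0

52.0 Ne


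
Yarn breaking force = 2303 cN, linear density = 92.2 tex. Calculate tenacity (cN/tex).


Formula: Tenacity = Breaking force / Linear density
Tenacity = 2303 cN / 92.2 tex
Tenacity = 24.98 cN/tex

24.98 cN/tex


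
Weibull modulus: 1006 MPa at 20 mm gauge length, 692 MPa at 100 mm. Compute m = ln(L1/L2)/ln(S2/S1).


Formula: m = ln(L1/L2) / ln(S2/S1)
Step 1: ln(L1/L2) = ln(20/100) = -1.60944
Step 2: S2/S1 = 692/1006 = 0.68787
Step 3: ln(S2/S1) = ln(0.68787) = -0.37416
Step 4: m = -1.60944 / -0.37416 = 4.30

4.30 (Weibull m)


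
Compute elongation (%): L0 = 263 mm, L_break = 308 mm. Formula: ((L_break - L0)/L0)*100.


Formula: Elongation (%) = ((L_break - L0) / L0) * 100
Step 1: Extension = 308 - 263 = 45 mm
Step 2: Elongation = (45 / 263) * 100
Step 3: Elongation = 0.171103 * 100 = 17.1103% ≈ 17.1%

17.1%


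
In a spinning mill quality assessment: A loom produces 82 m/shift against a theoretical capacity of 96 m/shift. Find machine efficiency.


Formula: Efficiency% = (Actual output / Theoretical output) * 100
Efficiency% = (82 / 96) * 100
Efficiency% = 0.854167 * 100 = 85.4167% ≈ 85.4%

85.4%


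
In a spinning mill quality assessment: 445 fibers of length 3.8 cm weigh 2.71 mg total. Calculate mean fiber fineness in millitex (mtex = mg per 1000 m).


Formula: fineness (mtex) = mass (mg) / total length (km) = (mass_mg / total_length_m) * 1000
Step 1: Convert fiber length: 3.8 cm = 0.038 m
Step 2: Total fiber length = 445 * 0.038 = 16.91 m
Step 3: Linear density = 2.71 mg / 16.91 m = 0.1603 mg/m
Step 4: fineness = 0.1603 * 1000 = 160.3 mtex

160.3 mtex


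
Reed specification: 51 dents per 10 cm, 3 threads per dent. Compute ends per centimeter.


Formula: EPC = (dents per 10 cm * ends per dent) / 10
Step 1: Total ends per 10 cm = 51 * 3 = 153
Step 2: EPC = 153 / 10 = 15.3 ends/cm

15.3 ends/cm


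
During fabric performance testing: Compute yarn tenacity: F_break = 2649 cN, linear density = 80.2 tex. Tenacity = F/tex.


Formula: Tenacity = Breaking force / Linear density
Tenacity = 2649 cN / 80.2 tex
Tenacity = 33.03 cN/tex

33.03 cN/tex


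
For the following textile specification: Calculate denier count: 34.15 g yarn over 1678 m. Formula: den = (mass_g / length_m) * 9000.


Formula: den = (mass_g / length_m) * 9000
Substituting: den = (34.15 / 1678) * 9000
Intermediate: 34.15 / 1678 = 0.02035161 g/m
den = 0.02035161 * 9000 = 183.2 denier

183.2 denier


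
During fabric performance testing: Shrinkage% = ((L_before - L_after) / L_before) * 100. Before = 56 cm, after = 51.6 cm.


Formula: Shrinkage% = ((L_before - L_after) / L_before) * 100
Step 1: Shrinkage = 56 - 51.6 = 4.4 cm
Step 2: Shrinkage% = (4.4 / 56) * 100
Step 3: Shrinkage% = 0.078571 * 100 = 7.8571% ≈ 7.9%

7.9%


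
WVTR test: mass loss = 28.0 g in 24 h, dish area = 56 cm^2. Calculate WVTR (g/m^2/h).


Formula: WVTR = mass_loss / (area * time)
Step 1: Convert area: 56 cm^2 = 0.0056 m^2
Step 2: WVTR = 28.0 g / (0.0056 m^2 * 24 h)
Step 3: WVTR = 28.0 / 0.1344 = 208.3 g/m^2/h

208.3 g/m^2/h


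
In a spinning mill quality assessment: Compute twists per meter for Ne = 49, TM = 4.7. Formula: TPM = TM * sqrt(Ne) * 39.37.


Formula: TPM = TM * sqrt(Ne) * 39.37
Step 1: sqrt(Ne) = sqrt(49) = 7
Step 2: TM * sqrt(Ne) = 4.7 * 7 = 32.9
Step 3: TPM = 32.9 * 39.37 = 1295 twists/m

1295 twists/m


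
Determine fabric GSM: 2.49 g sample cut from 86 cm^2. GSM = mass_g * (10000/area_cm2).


Formula: GSM = mass_g / area_m2
Step 1: Convert area: 86 cm^2 = 86 / 10000 = 0.0086 m^2
Step 2: GSM = 2.49 g / 0.0086 m^2 = 289.5 g/m^2

289.5 g/m^2


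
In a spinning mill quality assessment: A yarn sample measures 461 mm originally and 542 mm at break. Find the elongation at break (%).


Formula: Elongation (%) = ((L_break - L0) / L0) * 100
Step 1: Extension = 542 - 461 = 81 mm
Step 2: Elongation = (81 / 461) * 100
Step 3: Elongation = 0.175705 * 100 = 17.5705% ≈ 17.6%

17.6%


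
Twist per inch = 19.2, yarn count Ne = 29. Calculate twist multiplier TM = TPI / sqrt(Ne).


Formula: TM = TPI / sqrt(Ne)
Step 1: sqrt(Ne) = sqrt(29) = 5.3852
Step 2: TM = 19.2 / 5.3852 = 3.57

3.57 TM


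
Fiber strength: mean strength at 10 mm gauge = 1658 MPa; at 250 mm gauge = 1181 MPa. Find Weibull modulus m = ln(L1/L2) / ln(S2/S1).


Formula: m = ln(L1/L2) / ln(S2/S1)
Step 1: ln(L1/L2) = ln(10/250) = -3.21888
Step 2: S2/S1 = 1181/1658 = 0.7123
Step 3: ln(S2/S1) = ln(0.7123) = -0.33926
Step 4: m = -3.21888 / -0.33926 = 9.49

9.49 (Weibull m)


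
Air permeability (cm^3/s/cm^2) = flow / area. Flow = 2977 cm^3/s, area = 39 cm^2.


Formula: Air Permeability = Airflow / Test Area
AP = 2977 cm^3/s / 39 cm^2
AP = 76.3 cm^3/s/cm^2

76.3 cm^3/s/cm^2


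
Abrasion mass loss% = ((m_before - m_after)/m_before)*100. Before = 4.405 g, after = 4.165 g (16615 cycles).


Formula: Mass loss% = ((m_before - m_after) / m_before) * 100
Step 1: Mass loss = 4.405 - 4.165 = 0.24 g
Step 2: Ratio = 0.24 / 4.405 = 0.0544835
Step 3: Mass loss% = 0.0544835 * 100 = 5.44835% ≈ 5.45%

5.45%


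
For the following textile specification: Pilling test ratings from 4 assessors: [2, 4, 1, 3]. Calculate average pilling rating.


Formula: Mean = sum / count
Sum = 2 + 4 + 1 + 3 = 10
Mean = 10 / 4 = 2.5

2.5


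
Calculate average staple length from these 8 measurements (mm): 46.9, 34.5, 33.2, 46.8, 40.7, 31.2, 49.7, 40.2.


Formula: Mean = sum of lengths / count
Sum = 46.9 + 34.5 + 33.2 + 46.8 + 40.7 + 31.2 + 49.7 + 40.2
Sum = 323.2 mm
Mean = 323.2 / 8 = 40.40 mm

40.40 mm


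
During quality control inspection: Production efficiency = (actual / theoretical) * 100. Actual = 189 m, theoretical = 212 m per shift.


Formula: Efficiency% = (Actual output / Theoretical output) * 100
Efficiency% = (189 / 212) * 100
Efficiency% = 0.891509 * 100 = 89.1509% ≈ 89.2%

89.2%


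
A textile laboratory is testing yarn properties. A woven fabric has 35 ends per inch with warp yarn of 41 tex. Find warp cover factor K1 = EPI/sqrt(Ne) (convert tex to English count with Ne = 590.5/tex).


Formula: K1 = EPI / sqrt(Ne), with Ne = 590.5 / tex_warp
Step 1: Ne = 590.5 / 41 = 14.402
Step 2: sqrt(Ne) = sqrt(14.402) = 3.795
Step 3: K1 = 35 / 3.795 = 9.2

9.2


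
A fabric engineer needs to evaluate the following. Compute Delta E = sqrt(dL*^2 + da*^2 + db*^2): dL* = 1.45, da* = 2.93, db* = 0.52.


Formula: Delta E = sqrt(dL*^2 + da*^2 + db*^2)
Step 1: dL*^2 = 1.45^2 = 2.1025
Step 2: da*^2 = 2.93^2 = 8.5849
Step 3: db*^2 = 0.52^2 = 0.2704
Step 4: Sum = 2.1025 + 8.5849 + 0.2704 = 10.9578
Step 5: Delta E = sqrt(10.9578) = 3.31

3.31 Delta E


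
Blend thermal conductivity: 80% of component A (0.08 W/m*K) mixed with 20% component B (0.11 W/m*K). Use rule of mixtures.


Formula: Blend property = (fraction_A * property_A) + (fraction_B * property_B)
Step 1: Contribution A = 80/100 * 0.08 W/m*K = 0.064 W/m*K
Step 2: Contribution B = 20/100 * 0.11 W/m*K = 0.022 W/m*K
Step 3: Blend thermal conductivity = 0.064 + 0.022 = 0.086 W/m*K

0.086 W/m*K


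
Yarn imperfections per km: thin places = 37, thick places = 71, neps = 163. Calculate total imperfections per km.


Formula: Total = thin places + thick places + neps
Total = 37 + 71 + 163
Total = 271 imperfections/km

271 imperfections/km


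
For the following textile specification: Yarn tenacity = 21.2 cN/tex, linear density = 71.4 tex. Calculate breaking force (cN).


Formula: Breaking force = Tenacity * Linear density
F = 21.2 cN/tex * 71.4 tex
F = 1513.68 cN

1513.68 cN


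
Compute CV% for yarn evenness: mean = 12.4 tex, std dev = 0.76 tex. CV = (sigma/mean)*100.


Formula: CV% = (standard deviation / mean) * 100
Step 1: Ratio = 0.76 / 12.4 = 0.06129
Step 2: CV% = 0.06129 * 100 = 6.129% ≈ 6.1%

6.1%


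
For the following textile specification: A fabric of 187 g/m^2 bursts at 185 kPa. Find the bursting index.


Formula: Bursting Index = Bursting Strength / Fabric GSM
BI = 185 kPa / 187 g/m^2
BI = 0.989 kPa/(g/m^2)

0.989 kPa/(g/m^2)


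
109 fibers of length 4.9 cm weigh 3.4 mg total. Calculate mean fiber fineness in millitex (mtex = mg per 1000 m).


Formula: fineness (mtex) = mass (mg) / total length (km) = (mass_mg / total_length_m) * 1000
Step 1: Convert fiber length: 4.9 cm = 0.049 m
Step 2: Total fiber length = 109 * 0.049 = 5.341 m
Step 3: Linear density = 3.4 mg / 5.341 m = 0.6366 mg/m
Step 4: fineness = 0.6366 * 1000 = 636.6 mtex

636.6 mtex


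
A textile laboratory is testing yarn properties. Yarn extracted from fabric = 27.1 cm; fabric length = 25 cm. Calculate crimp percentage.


Formula: Crimp% = ((L_yarn - L_fabric) / L_fabric) * 100
Step 1: Extension = 27.1 - 25 = 2.1 cm
Step 2: Crimp% = (2.1 / 25) * 100
Step 3: Crimp% = 0.084 * 100 = 8.4%

8.4%


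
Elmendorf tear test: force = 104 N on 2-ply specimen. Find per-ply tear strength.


Formula: Per-ply strength = Total force / Number of plies
Per-ply = 104 N / 2
Per-ply = 52 N

52 N


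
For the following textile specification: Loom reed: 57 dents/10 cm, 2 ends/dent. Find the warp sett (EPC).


Formula: EPC = (dents per 10 cm * ends per dent) / 10
Step 1: Total ends per 10 cm = 57 * 2 = 114
Step 2: EPC = 114 / 10 = 11.4 ends/cm

11.4 ends/cm


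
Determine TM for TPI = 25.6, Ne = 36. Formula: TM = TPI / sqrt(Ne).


Formula: TM = TPI / sqrt(Ne)
Step 1: sqrt(Ne) = sqrt(36) = 6
Step 2: TM = 25.6 / 6 = 4.27

4.27 TM


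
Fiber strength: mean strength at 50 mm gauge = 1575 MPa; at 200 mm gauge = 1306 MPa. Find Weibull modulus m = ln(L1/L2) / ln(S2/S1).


Formula: m = ln(L1/L2) / ln(S2/S1)
Step 1: ln(L1/L2) = ln(50/200) = -1.38629
Step 2: S2/S1 = 1306/1575 = 0.82921
Step 3: ln(S2/S1) = ln(0.82921) = -0.18728
Step 4: m = -1.38629 / -0.18728 = 7.40

7.40 (Weibull m)


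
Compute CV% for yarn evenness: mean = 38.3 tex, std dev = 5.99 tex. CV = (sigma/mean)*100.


Formula: CV% = (standard deviation / mean) * 100
Step 1: Ratio = 5.99 / 38.3 = 0.156397
Step 2: CV% = 0.156397 * 100 = 15.6397% ≈ 15.6%

15.6%


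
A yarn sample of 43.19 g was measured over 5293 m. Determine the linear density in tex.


Formula: Tex = (mass_g / length_m) * 1000
Substituting: Tex = (43.19 / 5293) * 1000
Intermediate: 43.19 / 5293 = 0.00815983 g/m
Tex = 0.00815983 * 1000 = 8.16 tex

8.16 tex


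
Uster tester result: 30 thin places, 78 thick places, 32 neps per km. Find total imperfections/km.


Formula: Total = thin places + thick places + neps
Total = 30 + 78 + 32
Total = 140 imperfections/km

140 imperfections/km


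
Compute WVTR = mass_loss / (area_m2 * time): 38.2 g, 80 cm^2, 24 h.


Formula: WVTR = mass_loss / (area * time)
Step 1: Convert area: 80 cm^2 = 0.008 m^2
Step 2: WVTR = 38.2 g / (0.008 m^2 * 24 h)
Step 3: WVTR = 38.2 / 0.192 = 199.0 g/m^2/h

199.0 g/m^2/h


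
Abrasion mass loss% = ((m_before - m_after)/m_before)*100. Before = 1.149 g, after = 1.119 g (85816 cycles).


Formula: Mass loss% = ((m_before - m_after) / m_before) * 100
Step 1: Mass loss = 1.149 - 1.119 = 0.03 g
Step 2: Ratio = 0.03 / 1.149 = 0.0261097
Step 3: Mass loss% = 0.0261097 * 100 = 2.61097% ≈ 2.61%

2.61%


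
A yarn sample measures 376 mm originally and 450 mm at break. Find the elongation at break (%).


Formula: Elongation (%) = ((L_break - L0) / L0) * 100
Step 1: Extension = 450 - 376 = 74 mm
Step 2: Elongation = (74 / 376) * 100
Step 3: Elongation = 0.196809 * 100 = 19.6809% ≈ 19.7%

19.7%


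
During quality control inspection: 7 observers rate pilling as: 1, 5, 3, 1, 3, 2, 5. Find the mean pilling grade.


Formula: Mean = sum / count
Sum = 1 + 5 + 3 + 1 + 3 + 2 + 5 = 20
Mean = 20 / 7 = 2.9

2.9


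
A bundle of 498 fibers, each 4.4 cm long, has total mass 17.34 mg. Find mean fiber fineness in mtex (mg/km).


Formula: fineness (mtex) = mass (mg) / total length (km) = (mass_mg / total_length_m) * 1000
Step 1: Convert fiber length: 4.4 cm = 0.044 m
Step 2: Total fiber length = 498 * 0.044 = 21.912 m
Step 3: Linear density = 17.34 mg / 21.912 m = 0.7913 mg/m
Step 4: fineness = 0.7913 * 1000 = 791.3 mtex

791.3 mtex


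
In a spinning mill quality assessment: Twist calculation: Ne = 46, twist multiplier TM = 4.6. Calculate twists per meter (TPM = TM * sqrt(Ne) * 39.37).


Formula: TPM = TM * sqrt(Ne) * 39.37
Step 1: sqrt(Ne) = sqrt(46) = 6.7823
Step 2: TM * sqrt(Ne) = 4.6 * 6.7823 = 31.1986
Step 3: TPM = 31.1986 * 39.37 = 1228 twists/m

1228 twists/m


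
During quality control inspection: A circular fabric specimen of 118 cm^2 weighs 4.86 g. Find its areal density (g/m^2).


Formula: GSM = mass_g / area_m2
Step 1: Convert area: 118 cm^2 = 118 / 10000 = 0.0118 m^2
Step 2: GSM = 4.86 g / 0.0118 m^2 = 411.9 g/m^2

411.9 g/m^2


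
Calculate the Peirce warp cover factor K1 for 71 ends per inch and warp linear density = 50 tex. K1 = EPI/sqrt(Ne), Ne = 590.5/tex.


Formula: K1 = EPI / sqrt(Ne), with Ne = 590.5 / tex_warp
Step 1: Ne = 590.5 / 50 = 11.81
Step 2: sqrt(Ne) = sqrt(11.81) = 3.4366
Step 3: K1 = 71 / 3.4366 = 20.7

20.7


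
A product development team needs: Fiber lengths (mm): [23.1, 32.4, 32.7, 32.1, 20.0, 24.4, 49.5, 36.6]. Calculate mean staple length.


Formula: Mean = sum of lengths / count
Sum = 23.1 + 32.4 + 32.7 + 32.1 + 20.0 + 24.4 + 49.5 + 36.6
Sum = 250.8 mm
Mean = 250.8 / 8 = 31.35 mm

31.35 mm


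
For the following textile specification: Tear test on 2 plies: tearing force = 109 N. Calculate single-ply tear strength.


Formula: Per-ply strength = Total force / Number of plies
Per-ply = 109 N / 2
Per-ply = 54.5 N

54.5 N


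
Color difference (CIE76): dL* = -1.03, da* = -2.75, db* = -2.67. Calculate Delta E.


Formula: Delta E = sqrt(dL*^2 + da*^2 + db*^2)
Step 1: dL*^2 = (-1.03)^2 = 1.0609
Step 2: da*^2 = (-2.75)^2 = 7.5625
Step 3: db*^2 = (-2.67)^2 = 7.1289
Step 4: Sum = 1.0609 + 7.5625 + 7.1289 = 15.7523
Step 5: Delta E = sqrt(15.7523) = 3.97

3.97 Delta E


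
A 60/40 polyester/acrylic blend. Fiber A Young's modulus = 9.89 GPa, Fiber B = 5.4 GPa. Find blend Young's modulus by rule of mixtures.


Formula: Blend property = (fraction_A * property_A) + (fraction_B * property_B)
Step 1: Contribution A = 60/100 * 9.89 GPa = 5.934 GPa
Step 2: Contribution B = 40/100 * 5.4 GPa = 2.16 GPa
Step 3: Blend Young's modulus = 5.934 + 2.16 = 8.094 GPa

8.094 GPa


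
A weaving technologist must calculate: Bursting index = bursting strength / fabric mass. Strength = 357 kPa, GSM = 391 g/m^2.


Formula: Bursting Index = Bursting Strength / Fabric GSM
BI = 357 kPa / 391 g/m^2
BI = 0.913 kPa/(g/m^2)

0.913 kPa/(g/m^2)


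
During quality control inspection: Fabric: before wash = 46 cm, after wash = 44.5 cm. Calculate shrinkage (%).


Formula: Shrinkage% = ((L_before - L_after) / L_before) * 100
Step 1: Shrinkage = 46 - 44.5 = 1.5 cm
Step 2: Shrinkage% = (1.5 / 46) * 100
Step 3: Shrinkage% = 0.032609 * 100 = 3.2609% ≈ 3.3%

3.3%


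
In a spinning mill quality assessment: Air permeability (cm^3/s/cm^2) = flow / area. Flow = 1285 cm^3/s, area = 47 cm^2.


Formula: Air Permeability = Airflow / Test Area
AP = 1285 cm^3/s / 47 cm^2
AP = 27.3 cm^3/s/cm^2

27.3 cm^3/s/cm^2


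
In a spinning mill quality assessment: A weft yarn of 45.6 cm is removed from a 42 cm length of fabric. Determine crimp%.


Formula: Crimp% = ((L_yarn - L_fabric) / L_fabric) * 100
Step 1: Extension = 45.6 - 42 = 3.6 cm
Step 2: Crimp% = (3.6 / 42) * 100
Step 3: Crimp% = 0.085714 * 100 = 8.5714% ≈ 8.6%

8.6%


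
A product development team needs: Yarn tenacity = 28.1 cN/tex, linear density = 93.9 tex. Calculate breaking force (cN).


Formula: Breaking force = Tenacity * Linear density
F = 28.1 cN/tex * 93.9 tex
F = 2638.59 cN

2638.59 cN


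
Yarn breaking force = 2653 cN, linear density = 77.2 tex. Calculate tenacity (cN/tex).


Formula: Tenacity = Breaking force / Linear density
Tenacity = 2653 cN / 77.2 tex
Tenacity = 34.37 cN/tex

34.37 cN/tex


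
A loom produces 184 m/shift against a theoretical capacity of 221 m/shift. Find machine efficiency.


Formula: Efficiency% = (Actual output / Theoretical output) * 100
Efficiency% = (184 / 221) * 100
Efficiency% = 0.832579 * 100 = 83.2579% ≈ 83.3%

83.3%


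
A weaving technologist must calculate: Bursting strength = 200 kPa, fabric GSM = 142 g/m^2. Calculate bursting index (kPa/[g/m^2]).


Formula: Bursting Index = Bursting Strength / Fabric GSM
BI = 200 kPa / 142 g/m^2
BI = 1.408 kPa/(g/m^2)

1.408 kPa/(g/m^2)


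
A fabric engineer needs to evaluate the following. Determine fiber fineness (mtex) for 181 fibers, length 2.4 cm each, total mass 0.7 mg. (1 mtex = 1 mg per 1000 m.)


Formula: fineness (mtex) = mass (mg) / total length (km) = (mass_mg / total_length_m) * 1000
Step 1: Convert fiber length: 2.4 cm = 0.024 m
Step 2: Total fiber length = 181 * 0.024 = 4.344 m
Step 3: Linear density = 0.7 mg / 4.344 m = 0.1611 mg/m
Step 4: fineness = 0.1611 * 1000 = 161.1 mtex

161.1 mtex


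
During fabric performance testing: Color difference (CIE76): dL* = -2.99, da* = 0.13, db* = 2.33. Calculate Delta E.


Formula: Delta E = sqrt(dL*^2 + da*^2 + db*^2)
Step 1: dL*^2 = (-2.99)^2 = 8.9401
Step 2: da*^2 = 0.13^2 = 0.0169
Step 3: db*^2 = 2.33^2 = 5.4289
Step 4: Sum = 8.9401 + 0.0169 + 5.4289 = 14.3859
Step 5: Delta E = sqrt(14.3859) = 3.79

3.79 Delta E
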